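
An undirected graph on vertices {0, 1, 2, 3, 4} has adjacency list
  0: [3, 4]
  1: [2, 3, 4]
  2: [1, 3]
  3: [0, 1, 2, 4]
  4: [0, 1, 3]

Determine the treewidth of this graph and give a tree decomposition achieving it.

Treewidth 2.
One optimal decomposition is:
Bags: B1 = {0, 3, 4}  B2 = {1, 3, 4}  B3 = {1, 2, 3}
Tree: B1–B2, B2–B3

Every bag has size at most 3, so the width is 3 − 1 = 2 and tw(G) ≤ 2. For the lower bound, the 3 vertices {0, 3, 4} are pairwise adjacent, and any tree decomposition puts a clique entirely inside one bag — forcing width ≥ 2. Therefore the treewidth is 2.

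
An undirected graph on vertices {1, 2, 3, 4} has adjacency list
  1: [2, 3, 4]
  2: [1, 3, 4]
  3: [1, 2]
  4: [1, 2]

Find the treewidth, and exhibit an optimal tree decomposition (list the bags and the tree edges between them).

The largest bag has 3 vertices, giving width 2; this decomposition certifies tw(G) ≤ 2. For the lower bound, the 3 vertices {1, 2, 3} are pairwise adjacent, and any tree decomposition puts a clique entirely inside one bag — forcing width ≥ 2. Hence tw(G) = 2 exactly.

Treewidth 2.
One such decomposition:
Bags: B1 = {1, 2, 3}  B2 = {1, 2, 4}
Tree: B1–B2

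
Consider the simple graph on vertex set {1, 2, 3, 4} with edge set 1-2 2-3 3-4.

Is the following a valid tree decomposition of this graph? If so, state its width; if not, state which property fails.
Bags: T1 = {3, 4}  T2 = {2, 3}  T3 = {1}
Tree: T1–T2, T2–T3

A tree decomposition must satisfy three properties: every vertex lies in some bag; for every edge, both endpoints lie together in some bag; and for every vertex, the bags containing it form a connected subtree. Here edge (2,1) lies in no bag, so the decomposition is invalid.

No — edge (2,1) lies in no bag.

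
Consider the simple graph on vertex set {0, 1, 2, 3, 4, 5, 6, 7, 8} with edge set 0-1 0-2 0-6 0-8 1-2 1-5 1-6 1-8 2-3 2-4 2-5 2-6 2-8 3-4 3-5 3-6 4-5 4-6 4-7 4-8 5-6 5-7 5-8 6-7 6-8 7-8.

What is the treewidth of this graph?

4

A width-4 tree decomposition is:
Bags: B1 = {4, 5, 6, 7, 8}  B2 = {2, 4, 5, 6, 8}  B3 = {1, 2, 5, 6, 8}  B4 = {0, 1, 2, 6, 8}  B5 = {2, 3, 4, 5, 6}
Tree: B1–B2, B2–B3, B3–B4, B2–B5
Every bag has size at most 5, so the width is 5 − 1 = 4 and tw(G) ≤ 4. Conversely, {0, 1, 2, 6, 8} is a clique of size 5, and the vertices of any clique must share a bag in every tree decomposition; so some bag has ≥ 5 vertices and tw(G) ≥ 4. Hence tw(G) = 4 exactly.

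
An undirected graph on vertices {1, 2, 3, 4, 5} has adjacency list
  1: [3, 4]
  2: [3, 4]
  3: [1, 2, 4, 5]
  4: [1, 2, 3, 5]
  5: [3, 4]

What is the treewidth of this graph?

A width-2 tree decomposition is:
Bags: B1 = {2, 3, 4}  B2 = {3, 4, 5}  B3 = {1, 3, 4}
Tree: B1–B2, B1–B3
The largest bag has 3 vertices, giving width 2; this decomposition certifies tw(G) ≤ 2. For the lower bound, the 3 vertices {1, 3, 4} are pairwise adjacent, and any tree decomposition puts a clique entirely inside one bag — forcing width ≥ 2. Combining the bounds, tw(G) = 2.

2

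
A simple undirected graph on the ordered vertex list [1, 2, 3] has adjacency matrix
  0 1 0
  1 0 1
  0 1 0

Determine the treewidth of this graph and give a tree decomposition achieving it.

Each bag holds 2 vertices, so the decomposition has width 1, which upper-bounds the treewidth. Any graph with an edge has treewidth ≥ 1, and G has the edge 2–1. The upper and lower bounds meet at 1, so that is the treewidth.

Treewidth 1.
One such decomposition:
Bags: B1 = {1, 2}  B2 = {2, 3}
Tree: B1–B2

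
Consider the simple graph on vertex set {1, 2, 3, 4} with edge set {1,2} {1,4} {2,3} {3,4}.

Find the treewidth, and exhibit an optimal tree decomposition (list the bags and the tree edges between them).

Treewidth 2.
One optimal decomposition is:
Bags: B1 = {2, 3, 4}  B2 = {1, 2, 4}
Tree: B1–B2

The largest bag has 3 vertices, giving width 2; this decomposition certifies tw(G) ≤ 2. The edges 4–3–2–1–4 form a cycle, so G is not a tree and its treewidth is at least 2. Combining the bounds, tw(G) = 2.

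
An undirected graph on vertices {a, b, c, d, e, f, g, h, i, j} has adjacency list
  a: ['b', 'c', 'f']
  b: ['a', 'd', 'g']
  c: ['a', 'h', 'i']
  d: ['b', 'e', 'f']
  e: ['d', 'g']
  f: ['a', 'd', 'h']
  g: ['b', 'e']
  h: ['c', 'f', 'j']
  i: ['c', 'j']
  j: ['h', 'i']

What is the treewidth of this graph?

2

A width-2 tree decomposition is:
Bags: B1 = {b, e, g}  B2 = {b, d, e}  B3 = {a, b, d}  B4 = {a, d, f}  B5 = {a, c, f}  B6 = {c, f, h}  B7 = {c, h, i}  B8 = {h, i, j}
Tree: B1–B2, B2–B3, B3–B4, B4–B5, B5–B6, B6–B7, B7–B8
Every bag has size at most 3, so the width is 3 − 1 = 2 and tw(G) ≤ 2. The edges g–e–d–b–g form a cycle, so G is not a tree and its treewidth is at least 2. The upper and lower bounds meet at 2, so that is the treewidth.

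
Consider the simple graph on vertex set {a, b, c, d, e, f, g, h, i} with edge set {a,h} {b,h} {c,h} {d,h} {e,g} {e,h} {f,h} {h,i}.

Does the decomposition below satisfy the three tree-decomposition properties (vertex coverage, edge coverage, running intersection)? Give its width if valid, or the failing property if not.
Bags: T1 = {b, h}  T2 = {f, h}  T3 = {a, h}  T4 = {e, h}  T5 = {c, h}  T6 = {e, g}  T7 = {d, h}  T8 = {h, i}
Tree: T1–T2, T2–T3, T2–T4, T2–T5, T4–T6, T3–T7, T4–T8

Checking the three conditions: (i) the bags cover all of {a, b, c, d, e, f, g, h, i}; (ii) for each edge, some bag contains both endpoints; (iii) the bags containing any fixed vertex form a subtree. All hold, so the decomposition is valid with width 2 − 1 = 1.

Yes; width 1.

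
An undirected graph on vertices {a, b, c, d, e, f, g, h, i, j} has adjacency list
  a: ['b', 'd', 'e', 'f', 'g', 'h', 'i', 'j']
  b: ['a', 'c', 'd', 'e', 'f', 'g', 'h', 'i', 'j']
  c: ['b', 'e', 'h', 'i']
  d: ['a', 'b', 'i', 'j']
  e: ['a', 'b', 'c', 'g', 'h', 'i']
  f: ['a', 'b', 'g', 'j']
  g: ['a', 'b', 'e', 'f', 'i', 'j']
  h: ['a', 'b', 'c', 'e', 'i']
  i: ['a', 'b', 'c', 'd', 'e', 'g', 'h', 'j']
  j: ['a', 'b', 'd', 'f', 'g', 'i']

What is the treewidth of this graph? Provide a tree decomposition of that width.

Each bag holds 5 vertices, so the decomposition has width 4, which upper-bounds the treewidth. On the other hand G contains the 5-clique {a, b, f, g, j}. A clique must lie in a single bag of any decomposition, so no decomposition can have width below 4. Hence tw(G) = 4 exactly.

Treewidth 4.
One such decomposition:
Bags: B1 = {a, b, e, h, i}  B2 = {a, b, e, g, i}  B3 = {a, b, g, i, j}  B4 = {b, c, e, h, i}  B5 = {a, b, d, i, j}  B6 = {a, b, f, g, j}
Tree: B1–B2, B2–B3, B1–B4, B3–B5, B3–B6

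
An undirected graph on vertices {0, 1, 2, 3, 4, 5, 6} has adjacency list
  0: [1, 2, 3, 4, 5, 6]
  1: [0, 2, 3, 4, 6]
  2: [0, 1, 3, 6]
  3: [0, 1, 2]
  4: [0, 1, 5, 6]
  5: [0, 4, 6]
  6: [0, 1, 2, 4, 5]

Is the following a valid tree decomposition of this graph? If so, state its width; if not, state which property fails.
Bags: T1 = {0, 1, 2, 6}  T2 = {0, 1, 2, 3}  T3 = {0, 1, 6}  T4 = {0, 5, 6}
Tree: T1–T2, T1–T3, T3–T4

A tree decomposition must satisfy three properties: every vertex lies in some bag; for every edge, both endpoints lie together in some bag; and for every vertex, the bags containing it form a connected subtree. Here vertex 4 appears in no bag, so the decomposition is invalid.

No — vertex 4 appears in no bag.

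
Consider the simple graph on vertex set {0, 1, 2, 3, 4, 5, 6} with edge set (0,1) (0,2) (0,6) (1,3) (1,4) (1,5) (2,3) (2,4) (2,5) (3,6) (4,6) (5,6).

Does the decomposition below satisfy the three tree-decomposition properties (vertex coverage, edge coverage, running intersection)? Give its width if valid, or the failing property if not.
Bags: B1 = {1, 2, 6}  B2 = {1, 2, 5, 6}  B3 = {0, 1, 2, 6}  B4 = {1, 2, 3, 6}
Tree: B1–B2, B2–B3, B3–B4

A tree decomposition must satisfy three properties: every vertex lies in some bag; for every edge, both endpoints lie together in some bag; and for every vertex, the bags containing it form a connected subtree. Here vertex 4 appears in no bag, so the decomposition is invalid.

No — vertex 4 appears in no bag.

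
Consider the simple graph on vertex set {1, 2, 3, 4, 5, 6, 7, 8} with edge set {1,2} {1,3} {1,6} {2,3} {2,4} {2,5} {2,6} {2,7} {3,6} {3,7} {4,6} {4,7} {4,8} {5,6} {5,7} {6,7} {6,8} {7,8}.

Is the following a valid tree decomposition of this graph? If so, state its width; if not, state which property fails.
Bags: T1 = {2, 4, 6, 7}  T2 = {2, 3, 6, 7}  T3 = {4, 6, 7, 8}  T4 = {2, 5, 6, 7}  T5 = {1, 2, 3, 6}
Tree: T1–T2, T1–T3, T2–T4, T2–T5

Yes; width 3.

Every vertex of G appears in some bag (union = {1, 2, 3, 4, 5, 6, 7, 8}); every edge is covered by a bag; and for each vertex v the set of bags containing v is connected in the bag tree. The decomposition is therefore valid. The largest bag has 4 vertices, so the width is 3.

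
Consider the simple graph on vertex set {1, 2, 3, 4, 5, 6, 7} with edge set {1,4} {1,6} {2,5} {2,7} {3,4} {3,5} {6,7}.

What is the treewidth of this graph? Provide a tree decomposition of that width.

The largest bag has 3 vertices, giving width 2; this decomposition certifies tw(G) ≤ 2. Since 6–7–2–5–3–4–1–6 is a cycle in G, G is not acyclic. Forests are exactly the graphs of treewidth ≤ 1, so tw(G) ≥ 2. Therefore the treewidth is 2.

Treewidth 2.
One optimal decomposition is:
Bags: B1 = {2, 6, 7}  B2 = {2, 5, 6}  B3 = {3, 5, 6}  B4 = {3, 4, 6}  B5 = {1, 4, 6}
Tree: B1–B2, B2–B3, B3–B4, B4–B5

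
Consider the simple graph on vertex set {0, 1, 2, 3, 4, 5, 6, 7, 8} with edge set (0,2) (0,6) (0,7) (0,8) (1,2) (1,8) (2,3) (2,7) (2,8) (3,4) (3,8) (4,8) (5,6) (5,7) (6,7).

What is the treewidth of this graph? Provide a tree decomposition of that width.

Each bag holds 3 vertices, so the decomposition has width 2, which upper-bounds the treewidth. On the other hand G contains the 3-clique {0, 2, 8}. A clique must lie in a single bag of any decomposition, so no decomposition can have width below 2. The upper and lower bounds meet at 2, so that is the treewidth.

Treewidth 2.
One such decomposition:
Bags: B1 = {0, 2, 7}  B2 = {0, 6, 7}  B3 = {0, 2, 8}  B4 = {5, 6, 7}  B5 = {2, 3, 8}  B6 = {1, 2, 8}  B7 = {3, 4, 8}
Tree: B1–B2, B1–B3, B2–B4, B3–B5, B5–B6, B5–B7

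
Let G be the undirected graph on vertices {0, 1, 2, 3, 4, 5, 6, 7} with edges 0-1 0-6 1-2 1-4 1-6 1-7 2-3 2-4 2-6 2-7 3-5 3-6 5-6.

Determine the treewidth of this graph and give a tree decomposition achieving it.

Each bag holds 3 vertices, so the decomposition has width 2, which upper-bounds the treewidth. On the other hand G contains the 3-clique {0, 1, 6}. A clique must lie in a single bag of any decomposition, so no decomposition can have width below 2. Combining the bounds, tw(G) = 2.

Treewidth 2.
One such decomposition:
Bags: B1 = {3, 5, 6}  B2 = {2, 3, 6}  B3 = {1, 2, 6}  B4 = {1, 2, 4}  B5 = {0, 1, 6}  B6 = {1, 2, 7}
Tree: B1–B2, B2–B3, B3–B4, B3–B5, B4–B6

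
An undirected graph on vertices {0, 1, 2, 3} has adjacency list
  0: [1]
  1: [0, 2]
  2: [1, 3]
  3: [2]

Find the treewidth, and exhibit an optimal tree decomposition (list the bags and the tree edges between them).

Treewidth 1.
One optimal decomposition is:
Bags: B1 = {2, 3}  B2 = {1, 2}  B3 = {0, 1}
Tree: B1–B2, B2–B3

Every bag has size at most 2, so the width is 2 − 1 = 1 and tw(G) ≤ 1. Since G has at least one edge (e.g. 2–3), it is not an edgeless graph, so tw(G) ≥ 1. Hence tw(G) = 1 exactly.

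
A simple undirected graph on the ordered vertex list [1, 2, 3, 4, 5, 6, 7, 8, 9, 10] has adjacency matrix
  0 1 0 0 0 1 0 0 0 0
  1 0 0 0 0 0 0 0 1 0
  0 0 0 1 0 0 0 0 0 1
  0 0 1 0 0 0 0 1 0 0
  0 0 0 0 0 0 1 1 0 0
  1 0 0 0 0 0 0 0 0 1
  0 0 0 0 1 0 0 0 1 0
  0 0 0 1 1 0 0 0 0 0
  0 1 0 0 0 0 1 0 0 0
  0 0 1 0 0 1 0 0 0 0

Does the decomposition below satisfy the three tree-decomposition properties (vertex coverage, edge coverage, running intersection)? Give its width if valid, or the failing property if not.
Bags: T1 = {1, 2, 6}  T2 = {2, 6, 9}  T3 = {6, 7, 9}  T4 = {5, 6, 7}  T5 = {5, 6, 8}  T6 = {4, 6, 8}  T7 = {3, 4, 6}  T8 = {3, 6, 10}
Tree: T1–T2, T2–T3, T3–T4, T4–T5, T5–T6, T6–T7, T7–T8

Yes; width 2.

Checking the three conditions: (i) the bags cover all of {1, 2, 3, 4, 5, 6, 7, 8, 9, 10}; (ii) for each edge, some bag contains both endpoints; (iii) the bags containing any fixed vertex form a subtree. All hold, so the decomposition is valid with width 3 − 1 = 2.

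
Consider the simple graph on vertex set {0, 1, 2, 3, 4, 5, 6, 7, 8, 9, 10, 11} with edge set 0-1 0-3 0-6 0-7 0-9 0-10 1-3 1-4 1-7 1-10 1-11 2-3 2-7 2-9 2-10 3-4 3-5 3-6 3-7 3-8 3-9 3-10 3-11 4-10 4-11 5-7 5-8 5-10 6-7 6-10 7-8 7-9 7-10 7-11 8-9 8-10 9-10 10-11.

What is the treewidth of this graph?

4

A width-4 tree decomposition is:
Bags: B1 = {3, 7, 8, 9, 10}  B2 = {2, 3, 7, 9, 10}  B3 = {0, 3, 7, 9, 10}  B4 = {0, 1, 3, 7, 10}  B5 = {1, 3, 7, 10, 11}  B6 = {0, 3, 6, 7, 10}  B7 = {1, 3, 4, 10, 11}  B8 = {3, 5, 7, 8, 10}
Tree: B1–B2, B2–B3, B3–B4, B4–B5, B4–B6, B5–B7, B1–B8
The largest bag has 5 vertices, giving width 4; this decomposition certifies tw(G) ≤ 4. For the lower bound, the 5 vertices {1, 3, 4, 10, 11} are pairwise adjacent, and any tree decomposition puts a clique entirely inside one bag — forcing width ≥ 4. Combining the bounds, tw(G) = 4.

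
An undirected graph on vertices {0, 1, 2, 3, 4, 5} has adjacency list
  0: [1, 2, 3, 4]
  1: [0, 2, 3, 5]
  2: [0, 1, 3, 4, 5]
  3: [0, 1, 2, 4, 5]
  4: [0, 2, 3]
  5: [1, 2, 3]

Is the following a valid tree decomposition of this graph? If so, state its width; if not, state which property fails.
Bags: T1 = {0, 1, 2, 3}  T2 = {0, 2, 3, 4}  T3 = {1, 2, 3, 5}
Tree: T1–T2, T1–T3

Yes; width 3.

Checking the three conditions: (i) the bags cover all of {0, 1, 2, 3, 4, 5}; (ii) for each edge, some bag contains both endpoints; (iii) the bags containing any fixed vertex form a subtree. All hold, so the decomposition is valid with width 4 − 1 = 3.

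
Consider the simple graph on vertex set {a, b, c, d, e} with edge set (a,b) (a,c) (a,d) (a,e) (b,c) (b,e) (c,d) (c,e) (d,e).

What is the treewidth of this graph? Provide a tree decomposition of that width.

Treewidth 3.
Bags: B1 = {a, b, c, e}  B2 = {a, c, d, e}
Tree: B1–B2

The largest bag has 4 vertices, giving width 3; this decomposition certifies tw(G) ≤ 3. On the other hand G contains the 4-clique {a, c, d, e}. A clique must lie in a single bag of any decomposition, so no decomposition can have width below 3. The upper and lower bounds meet at 3, so that is the treewidth.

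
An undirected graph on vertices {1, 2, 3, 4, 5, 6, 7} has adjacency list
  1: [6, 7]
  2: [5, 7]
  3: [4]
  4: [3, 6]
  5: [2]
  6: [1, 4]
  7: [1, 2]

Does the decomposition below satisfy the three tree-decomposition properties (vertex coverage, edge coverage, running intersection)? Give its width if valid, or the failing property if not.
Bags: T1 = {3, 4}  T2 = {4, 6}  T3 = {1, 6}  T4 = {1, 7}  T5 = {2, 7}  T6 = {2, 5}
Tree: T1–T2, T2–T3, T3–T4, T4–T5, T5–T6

Yes; width 1.

Checking the three conditions: (i) the bags cover all of {1, 2, 3, 4, 5, 6, 7}; (ii) for each edge, some bag contains both endpoints; (iii) the bags containing any fixed vertex form a subtree. All hold, so the decomposition is valid with width 2 − 1 = 1.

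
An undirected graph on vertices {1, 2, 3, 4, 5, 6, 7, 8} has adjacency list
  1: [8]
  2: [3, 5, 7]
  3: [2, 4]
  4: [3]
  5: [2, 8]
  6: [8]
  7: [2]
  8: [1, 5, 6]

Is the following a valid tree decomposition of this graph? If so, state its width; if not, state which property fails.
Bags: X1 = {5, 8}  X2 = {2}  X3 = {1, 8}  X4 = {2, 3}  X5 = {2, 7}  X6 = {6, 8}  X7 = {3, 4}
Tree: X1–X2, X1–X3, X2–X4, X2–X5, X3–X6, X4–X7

A tree decomposition must satisfy three properties: every vertex lies in some bag; for every edge, both endpoints lie together in some bag; and for every vertex, the bags containing it form a connected subtree. Here edge (5,2) lies in no bag, so the decomposition is invalid.

No — edge (5,2) lies in no bag.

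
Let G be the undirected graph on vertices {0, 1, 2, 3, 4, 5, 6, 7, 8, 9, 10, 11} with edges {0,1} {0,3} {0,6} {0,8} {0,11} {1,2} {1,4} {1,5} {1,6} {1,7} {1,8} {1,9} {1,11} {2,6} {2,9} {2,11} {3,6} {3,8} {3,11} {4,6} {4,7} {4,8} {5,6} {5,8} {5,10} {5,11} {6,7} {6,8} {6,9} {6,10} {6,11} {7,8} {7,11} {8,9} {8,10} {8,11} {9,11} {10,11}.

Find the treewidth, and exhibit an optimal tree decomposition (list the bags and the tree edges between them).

Treewidth 4.
Bags: B1 = {1, 6, 8, 9, 11}  B2 = {1, 5, 6, 8, 11}  B3 = {1, 6, 7, 8, 11}  B4 = {1, 4, 6, 7, 8}  B5 = {1, 2, 6, 9, 11}  B6 = {5, 6, 8, 10, 11}  B7 = {0, 1, 6, 8, 11}  B8 = {0, 3, 6, 8, 11}
Tree: B1–B2, B1–B3, B3–B4, B1–B5, B2–B6, B2–B7, B7–B8

Every bag has size at most 5, so the width is 5 − 1 = 4 and tw(G) ≤ 4. On the other hand G contains the 5-clique {0, 1, 6, 8, 11}. A clique must lie in a single bag of any decomposition, so no decomposition can have width below 4. Therefore the treewidth is 4.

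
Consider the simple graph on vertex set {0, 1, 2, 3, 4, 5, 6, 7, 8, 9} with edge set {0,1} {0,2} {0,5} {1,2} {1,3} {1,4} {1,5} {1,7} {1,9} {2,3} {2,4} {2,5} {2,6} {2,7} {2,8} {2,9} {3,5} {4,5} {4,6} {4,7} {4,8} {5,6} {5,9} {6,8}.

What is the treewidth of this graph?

A width-3 tree decomposition is:
Bags: B1 = {0, 1, 2, 5}  B2 = {1, 2, 5, 9}  B3 = {1, 2, 4, 5}  B4 = {1, 2, 3, 5}  B5 = {2, 4, 5, 6}  B6 = {1, 2, 4, 7}  B7 = {2, 4, 6, 8}
Tree: B1–B2, B1–B3, B3–B4, B3–B5, B3–B6, B5–B7
Each bag holds 4 vertices, so the decomposition has width 3, which upper-bounds the treewidth. Conversely, {2, 4, 6, 8} is a clique of size 4, and the vertices of any clique must share a bag in every tree decomposition; so some bag has ≥ 4 vertices and tw(G) ≥ 3. The upper and lower bounds meet at 3, so that is the treewidth.

3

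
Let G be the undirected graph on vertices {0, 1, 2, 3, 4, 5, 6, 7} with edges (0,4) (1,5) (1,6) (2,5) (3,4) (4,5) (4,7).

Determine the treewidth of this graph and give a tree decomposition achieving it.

The largest bag has 2 vertices, giving width 1; this decomposition certifies tw(G) ≤ 1. Any graph with an edge has treewidth ≥ 1, and G has the edge 5–1. Hence tw(G) = 1 exactly.

Treewidth 1.
One optimal decomposition is:
Bags: B1 = {1, 5}  B2 = {4, 5}  B3 = {2, 5}  B4 = {0, 4}  B5 = {3, 4}  B6 = {4, 7}  B7 = {1, 6}
Tree: B1–B2, B2–B3, B2–B4, B4–B5, B4–B6, B1–B7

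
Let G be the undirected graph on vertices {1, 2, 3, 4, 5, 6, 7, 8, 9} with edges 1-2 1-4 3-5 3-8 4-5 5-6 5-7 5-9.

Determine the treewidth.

1

A width-1 tree decomposition is:
Bags: B1 = {4, 5}  B2 = {5, 7}  B3 = {3, 5}  B4 = {1, 4}  B5 = {3, 8}  B6 = {5, 6}  B7 = {1, 2}  B8 = {5, 9}
Tree: B1–B2, B1–B3, B1–B4, B3–B5, B1–B6, B4–B7, B6–B8
Each bag holds 2 vertices, so the decomposition has width 1, which upper-bounds the treewidth. Since G has at least one edge (e.g. 5–4), it is not an edgeless graph, so tw(G) ≥ 1. Combining the bounds, tw(G) = 1.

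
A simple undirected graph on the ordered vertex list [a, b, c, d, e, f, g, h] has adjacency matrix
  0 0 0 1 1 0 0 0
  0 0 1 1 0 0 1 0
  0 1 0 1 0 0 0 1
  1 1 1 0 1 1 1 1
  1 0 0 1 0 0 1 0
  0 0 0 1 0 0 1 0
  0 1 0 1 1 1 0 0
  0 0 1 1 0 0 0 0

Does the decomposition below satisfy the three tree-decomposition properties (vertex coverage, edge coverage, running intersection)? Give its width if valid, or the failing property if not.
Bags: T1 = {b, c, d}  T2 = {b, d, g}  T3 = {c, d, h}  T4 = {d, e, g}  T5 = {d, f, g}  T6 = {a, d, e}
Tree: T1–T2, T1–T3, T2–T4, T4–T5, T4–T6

Yes; width 2.

Vertex coverage: the bags together contain {a, b, c, d, e, f, g, h}, the full vertex set. Edge coverage: each edge of G has both endpoints in at least one bag. Running intersection: for every vertex, the bags containing it form a connected subtree. All three properties hold, so this is a valid tree decomposition of width max|bag| − 1 = 2, and hence tw(G) ≤ 2.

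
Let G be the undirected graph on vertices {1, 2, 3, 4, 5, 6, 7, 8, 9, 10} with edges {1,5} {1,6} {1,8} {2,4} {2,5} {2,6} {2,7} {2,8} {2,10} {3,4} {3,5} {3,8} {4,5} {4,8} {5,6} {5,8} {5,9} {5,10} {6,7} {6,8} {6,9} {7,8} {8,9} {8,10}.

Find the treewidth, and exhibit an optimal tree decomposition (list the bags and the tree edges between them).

Treewidth 3.
One optimal decomposition is:
Bags: B1 = {5, 6, 8, 9}  B2 = {1, 5, 6, 8}  B3 = {2, 5, 6, 8}  B4 = {2, 5, 8, 10}  B5 = {2, 4, 5, 8}  B6 = {3, 4, 5, 8}  B7 = {2, 6, 7, 8}
Tree: B1–B2, B1–B3, B3–B4, B4–B5, B5–B6, B3–B7

Each bag holds 4 vertices, so the decomposition has width 3, which upper-bounds the treewidth. For the lower bound, the 4 vertices {1, 5, 6, 8} are pairwise adjacent, and any tree decomposition puts a clique entirely inside one bag — forcing width ≥ 3. Combining the bounds, tw(G) = 3.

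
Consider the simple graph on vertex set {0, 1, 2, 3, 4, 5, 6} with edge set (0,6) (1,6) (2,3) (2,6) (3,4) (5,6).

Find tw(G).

1

A width-1 tree decomposition is:
Bags: B1 = {2, 6}  B2 = {0, 6}  B3 = {5, 6}  B4 = {2, 3}  B5 = {3, 4}  B6 = {1, 6}
Tree: B1–B2, B1–B3, B1–B4, B4–B5, B3–B6
Each bag holds 2 vertices, so the decomposition has width 1, which upper-bounds the treewidth. Since G has at least one edge (e.g. 2–6), it is not an edgeless graph, so tw(G) ≥ 1. Hence tw(G) = 1 exactly.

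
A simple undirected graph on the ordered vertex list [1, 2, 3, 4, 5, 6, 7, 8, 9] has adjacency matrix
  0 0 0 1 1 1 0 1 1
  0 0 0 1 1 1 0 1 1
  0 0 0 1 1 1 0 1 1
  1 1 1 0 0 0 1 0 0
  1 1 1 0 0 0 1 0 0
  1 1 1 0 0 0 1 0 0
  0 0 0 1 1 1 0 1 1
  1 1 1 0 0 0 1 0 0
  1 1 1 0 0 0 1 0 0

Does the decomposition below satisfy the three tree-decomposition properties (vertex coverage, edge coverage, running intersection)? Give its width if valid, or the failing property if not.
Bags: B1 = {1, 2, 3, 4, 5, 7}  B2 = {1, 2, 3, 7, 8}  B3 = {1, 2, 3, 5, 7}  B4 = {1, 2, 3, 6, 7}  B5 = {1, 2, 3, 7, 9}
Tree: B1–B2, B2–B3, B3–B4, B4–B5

No — bags containing vertex 5 are not connected in the tree.

A tree decomposition must satisfy three properties: every vertex lies in some bag; for every edge, both endpoints lie together in some bag; and for every vertex, the bags containing it form a connected subtree. Here bags containing vertex 5 are not connected in the tree, so the decomposition is invalid.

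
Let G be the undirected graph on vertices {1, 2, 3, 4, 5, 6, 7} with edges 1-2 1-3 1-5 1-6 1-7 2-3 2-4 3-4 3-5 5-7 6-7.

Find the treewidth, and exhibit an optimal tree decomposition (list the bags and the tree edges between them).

Treewidth 2.
Bags: B1 = {1, 5, 7}  B2 = {1, 3, 5}  B3 = {1, 2, 3}  B4 = {2, 3, 4}  B5 = {1, 6, 7}
Tree: B1–B2, B2–B3, B3–B4, B1–B5

The largest bag has 3 vertices, giving width 2; this decomposition certifies tw(G) ≤ 2. For the lower bound, the 3 vertices {1, 2, 3} are pairwise adjacent, and any tree decomposition puts a clique entirely inside one bag — forcing width ≥ 2. Hence tw(G) = 2 exactly.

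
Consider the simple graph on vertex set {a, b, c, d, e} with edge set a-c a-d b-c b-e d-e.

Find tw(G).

A width-2 tree decomposition is:
Bags: B1 = {b, c, e}  B2 = {c, d, e}  B3 = {a, c, d}
Tree: B1–B2, B2–B3
Every bag has size at most 3, so the width is 3 − 1 = 2 and tw(G) ≤ 2. The edges c–b–e–d–a–c form a cycle, so G is not a tree and its treewidth is at least 2. Therefore the treewidth is 2.

2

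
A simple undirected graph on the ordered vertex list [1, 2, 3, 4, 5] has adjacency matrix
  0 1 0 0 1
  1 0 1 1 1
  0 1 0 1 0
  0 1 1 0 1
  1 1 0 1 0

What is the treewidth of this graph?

2

A width-2 tree decomposition is:
Bags: B1 = {2, 4, 5}  B2 = {1, 2, 5}  B3 = {2, 3, 4}
Tree: B1–B2, B1–B3
Every bag has size at most 3, so the width is 3 − 1 = 2 and tw(G) ≤ 2. Conversely, {1, 2, 5} is a clique of size 3, and the vertices of any clique must share a bag in every tree decomposition; so some bag has ≥ 3 vertices and tw(G) ≥ 2. The upper and lower bounds meet at 2, so that is the treewidth.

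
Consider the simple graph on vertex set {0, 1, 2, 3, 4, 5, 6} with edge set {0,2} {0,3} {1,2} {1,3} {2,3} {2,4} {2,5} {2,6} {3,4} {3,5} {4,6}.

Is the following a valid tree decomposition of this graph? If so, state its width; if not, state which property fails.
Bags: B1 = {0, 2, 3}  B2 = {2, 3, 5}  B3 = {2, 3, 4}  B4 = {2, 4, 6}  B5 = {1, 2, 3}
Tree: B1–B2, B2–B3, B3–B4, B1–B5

Checking the three conditions: (i) the bags cover all of {0, 1, 2, 3, 4, 5, 6}; (ii) for each edge, some bag contains both endpoints; (iii) the bags containing any fixed vertex form a subtree. All hold, so the decomposition is valid with width 3 − 1 = 2.

Yes; width 2.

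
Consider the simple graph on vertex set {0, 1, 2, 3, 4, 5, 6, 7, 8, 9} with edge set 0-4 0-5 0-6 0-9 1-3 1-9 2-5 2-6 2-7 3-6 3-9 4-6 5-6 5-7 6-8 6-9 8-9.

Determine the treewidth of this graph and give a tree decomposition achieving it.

Every bag has size at most 3, so the width is 3 − 1 = 2 and tw(G) ≤ 2. Conversely, {1, 3, 9} is a clique of size 3, and the vertices of any clique must share a bag in every tree decomposition; so some bag has ≥ 3 vertices and tw(G) ≥ 2. Hence tw(G) = 2 exactly.

Treewidth 2.
One such decomposition:
Bags: B1 = {0, 5, 6}  B2 = {0, 6, 9}  B3 = {0, 4, 6}  B4 = {2, 5, 6}  B5 = {3, 6, 9}  B6 = {6, 8, 9}  B7 = {1, 3, 9}  B8 = {2, 5, 7}
Tree: B1–B2, B2–B3, B1–B4, B2–B5, B2–B6, B5–B7, B4–B8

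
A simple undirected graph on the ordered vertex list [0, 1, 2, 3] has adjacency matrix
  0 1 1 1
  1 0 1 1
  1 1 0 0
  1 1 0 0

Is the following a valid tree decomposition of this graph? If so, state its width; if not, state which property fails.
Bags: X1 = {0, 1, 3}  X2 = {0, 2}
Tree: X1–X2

A tree decomposition must satisfy three properties: every vertex lies in some bag; for every edge, both endpoints lie together in some bag; and for every vertex, the bags containing it form a connected subtree. Here edge (1,2) lies in no bag, so the decomposition is invalid.

No — edge (1,2) lies in no bag.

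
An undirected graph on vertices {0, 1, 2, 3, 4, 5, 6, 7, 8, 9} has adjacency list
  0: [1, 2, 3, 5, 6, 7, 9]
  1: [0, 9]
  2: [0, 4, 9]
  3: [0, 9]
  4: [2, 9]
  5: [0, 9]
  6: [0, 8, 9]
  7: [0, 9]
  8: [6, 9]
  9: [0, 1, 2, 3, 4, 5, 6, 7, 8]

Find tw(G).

A width-2 tree decomposition is:
Bags: B1 = {2, 4, 9}  B2 = {0, 2, 9}  B3 = {0, 6, 9}  B4 = {6, 8, 9}  B5 = {0, 7, 9}  B6 = {0, 1, 9}  B7 = {0, 5, 9}  B8 = {0, 3, 9}
Tree: B1–B2, B2–B3, B3–B4, B3–B5, B3–B6, B5–B7, B2–B8
The largest bag has 3 vertices, giving width 2; this decomposition certifies tw(G) ≤ 2. On the other hand G contains the 3-clique {0, 1, 9}. A clique must lie in a single bag of any decomposition, so no decomposition can have width below 2. Hence tw(G) = 2 exactly.

2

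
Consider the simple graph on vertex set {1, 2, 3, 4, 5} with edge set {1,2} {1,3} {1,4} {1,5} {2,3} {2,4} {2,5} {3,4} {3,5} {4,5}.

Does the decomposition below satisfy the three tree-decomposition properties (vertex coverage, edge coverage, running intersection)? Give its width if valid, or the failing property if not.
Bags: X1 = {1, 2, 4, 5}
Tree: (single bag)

A tree decomposition must satisfy three properties: every vertex lies in some bag; for every edge, both endpoints lie together in some bag; and for every vertex, the bags containing it form a connected subtree. Here vertex 3 appears in no bag, so the decomposition is invalid.

No — vertex 3 appears in no bag.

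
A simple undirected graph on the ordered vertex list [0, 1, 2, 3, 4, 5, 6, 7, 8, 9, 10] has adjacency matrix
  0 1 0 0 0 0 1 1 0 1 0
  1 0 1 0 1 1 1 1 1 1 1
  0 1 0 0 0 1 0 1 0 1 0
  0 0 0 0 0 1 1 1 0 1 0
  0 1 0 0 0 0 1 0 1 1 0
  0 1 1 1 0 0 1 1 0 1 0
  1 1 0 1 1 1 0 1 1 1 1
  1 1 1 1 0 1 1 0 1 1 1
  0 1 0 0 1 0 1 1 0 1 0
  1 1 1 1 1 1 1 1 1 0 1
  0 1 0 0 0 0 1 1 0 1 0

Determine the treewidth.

A width-4 tree decomposition is:
Bags: B1 = {1, 6, 7, 9, 10}  B2 = {1, 5, 6, 7, 9}  B3 = {1, 6, 7, 8, 9}  B4 = {3, 5, 6, 7, 9}  B5 = {1, 4, 6, 8, 9}  B6 = {0, 1, 6, 7, 9}  B7 = {1, 2, 5, 7, 9}
Tree: B1–B2, B2–B3, B2–B4, B3–B5, B2–B6, B2–B7
The largest bag has 5 vertices, giving width 4; this decomposition certifies tw(G) ≤ 4. Conversely, {1, 2, 5, 7, 9} is a clique of size 5, and the vertices of any clique must share a bag in every tree decomposition; so some bag has ≥ 5 vertices and tw(G) ≥ 4. The upper and lower bounds meet at 4, so that is the treewidth.

4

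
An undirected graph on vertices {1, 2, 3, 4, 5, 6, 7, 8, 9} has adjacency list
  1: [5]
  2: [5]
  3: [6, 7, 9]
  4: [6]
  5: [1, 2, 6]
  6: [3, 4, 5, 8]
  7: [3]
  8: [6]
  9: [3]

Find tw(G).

1

A width-1 tree decomposition is:
Bags: B1 = {3, 6}  B2 = {3, 9}  B3 = {4, 6}  B4 = {3, 7}  B5 = {5, 6}  B6 = {2, 5}  B7 = {6, 8}  B8 = {1, 5}
Tree: B1–B2, B1–B3, B1–B4, B1–B5, B5–B6, B1–B7, B5–B8
Each bag holds 2 vertices, so the decomposition has width 1, which upper-bounds the treewidth. Any graph with an edge has treewidth ≥ 1, and G has the edge 3–6. Hence tw(G) = 1 exactly.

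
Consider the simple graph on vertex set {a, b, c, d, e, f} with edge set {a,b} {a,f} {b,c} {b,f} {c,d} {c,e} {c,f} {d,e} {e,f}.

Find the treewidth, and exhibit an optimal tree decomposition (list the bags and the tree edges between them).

Treewidth 2.
One such decomposition:
Bags: B1 = {a, b, f}  B2 = {b, c, f}  B3 = {c, e, f}  B4 = {c, d, e}
Tree: B1–B2, B2–B3, B3–B4

Every bag has size at most 3, so the width is 3 − 1 = 2 and tw(G) ≤ 2. Conversely, {c, d, e} is a clique of size 3, and the vertices of any clique must share a bag in every tree decomposition; so some bag has ≥ 3 vertices and tw(G) ≥ 2. Therefore the treewidth is 2.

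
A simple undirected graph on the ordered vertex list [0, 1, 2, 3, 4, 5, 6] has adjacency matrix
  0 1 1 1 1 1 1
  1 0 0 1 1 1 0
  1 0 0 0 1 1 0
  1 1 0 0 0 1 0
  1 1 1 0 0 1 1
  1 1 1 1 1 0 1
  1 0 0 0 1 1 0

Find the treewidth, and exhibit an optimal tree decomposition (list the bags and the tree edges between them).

Treewidth 3.
Bags: B1 = {0, 1, 3, 5}  B2 = {0, 1, 4, 5}  B3 = {0, 2, 4, 5}  B4 = {0, 4, 5, 6}
Tree: B1–B2, B2–B3, B2–B4

The largest bag has 4 vertices, giving width 3; this decomposition certifies tw(G) ≤ 3. For the lower bound, the 4 vertices {0, 1, 3, 5} are pairwise adjacent, and any tree decomposition puts a clique entirely inside one bag — forcing width ≥ 3. Hence tw(G) = 3 exactly.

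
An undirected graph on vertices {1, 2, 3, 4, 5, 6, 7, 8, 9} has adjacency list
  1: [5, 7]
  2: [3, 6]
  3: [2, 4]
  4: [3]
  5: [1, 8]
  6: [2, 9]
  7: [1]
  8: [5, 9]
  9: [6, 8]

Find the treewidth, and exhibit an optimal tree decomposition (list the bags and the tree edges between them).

Each bag holds 2 vertices, so the decomposition has width 1, which upper-bounds the treewidth. Since G has at least one edge (e.g. 7–1), it is not an edgeless graph, so tw(G) ≥ 1. Hence tw(G) = 1 exactly.

Treewidth 1.
One optimal decomposition is:
Bags: B1 = {1, 7}  B2 = {1, 5}  B3 = {5, 8}  B4 = {8, 9}  B5 = {6, 9}  B6 = {2, 6}  B7 = {2, 3}  B8 = {3, 4}
Tree: B1–B2, B2–B3, B3–B4, B4–B5, B5–B6, B6–B7, B7–B8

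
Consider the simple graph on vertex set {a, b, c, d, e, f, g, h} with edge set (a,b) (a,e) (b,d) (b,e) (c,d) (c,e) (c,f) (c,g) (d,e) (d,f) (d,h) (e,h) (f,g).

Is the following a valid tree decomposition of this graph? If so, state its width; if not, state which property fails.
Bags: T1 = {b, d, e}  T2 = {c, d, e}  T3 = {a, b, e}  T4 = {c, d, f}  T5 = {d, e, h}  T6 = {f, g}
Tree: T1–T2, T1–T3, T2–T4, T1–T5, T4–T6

A tree decomposition must satisfy three properties: every vertex lies in some bag; for every edge, both endpoints lie together in some bag; and for every vertex, the bags containing it form a connected subtree. Here edge (c,g) lies in no bag, so the decomposition is invalid.

No — edge (c,g) lies in no bag.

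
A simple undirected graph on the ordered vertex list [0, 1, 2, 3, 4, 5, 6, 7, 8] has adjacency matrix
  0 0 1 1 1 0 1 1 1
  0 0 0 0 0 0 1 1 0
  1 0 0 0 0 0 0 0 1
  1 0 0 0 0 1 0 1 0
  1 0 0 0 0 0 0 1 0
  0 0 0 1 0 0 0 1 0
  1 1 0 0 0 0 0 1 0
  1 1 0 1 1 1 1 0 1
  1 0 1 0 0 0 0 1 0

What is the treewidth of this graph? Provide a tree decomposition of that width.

Treewidth 2.
One optimal decomposition is:
Bags: B1 = {0, 6, 7}  B2 = {1, 6, 7}  B3 = {0, 3, 7}  B4 = {0, 7, 8}  B5 = {0, 4, 7}  B6 = {0, 2, 8}  B7 = {3, 5, 7}
Tree: B1–B2, B1–B3, B3–B4, B1–B5, B4–B6, B3–B7

Every bag has size at most 3, so the width is 3 − 1 = 2 and tw(G) ≤ 2. Conversely, {0, 2, 8} is a clique of size 3, and the vertices of any clique must share a bag in every tree decomposition; so some bag has ≥ 3 vertices and tw(G) ≥ 2. Combining the bounds, tw(G) = 2.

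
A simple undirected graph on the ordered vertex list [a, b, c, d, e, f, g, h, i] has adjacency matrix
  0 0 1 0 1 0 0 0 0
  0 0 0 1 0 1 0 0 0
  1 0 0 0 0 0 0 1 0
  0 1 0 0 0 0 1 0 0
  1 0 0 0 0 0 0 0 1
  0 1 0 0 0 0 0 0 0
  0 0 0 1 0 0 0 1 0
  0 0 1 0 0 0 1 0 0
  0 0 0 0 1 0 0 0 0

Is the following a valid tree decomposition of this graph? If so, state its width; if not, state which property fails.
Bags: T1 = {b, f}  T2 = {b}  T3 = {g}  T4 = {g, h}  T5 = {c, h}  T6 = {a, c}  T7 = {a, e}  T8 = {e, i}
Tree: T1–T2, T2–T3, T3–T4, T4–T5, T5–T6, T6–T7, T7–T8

No — vertex d appears in no bag.

A tree decomposition must satisfy three properties: every vertex lies in some bag; for every edge, both endpoints lie together in some bag; and for every vertex, the bags containing it form a connected subtree. Here vertex d appears in no bag, so the decomposition is invalid.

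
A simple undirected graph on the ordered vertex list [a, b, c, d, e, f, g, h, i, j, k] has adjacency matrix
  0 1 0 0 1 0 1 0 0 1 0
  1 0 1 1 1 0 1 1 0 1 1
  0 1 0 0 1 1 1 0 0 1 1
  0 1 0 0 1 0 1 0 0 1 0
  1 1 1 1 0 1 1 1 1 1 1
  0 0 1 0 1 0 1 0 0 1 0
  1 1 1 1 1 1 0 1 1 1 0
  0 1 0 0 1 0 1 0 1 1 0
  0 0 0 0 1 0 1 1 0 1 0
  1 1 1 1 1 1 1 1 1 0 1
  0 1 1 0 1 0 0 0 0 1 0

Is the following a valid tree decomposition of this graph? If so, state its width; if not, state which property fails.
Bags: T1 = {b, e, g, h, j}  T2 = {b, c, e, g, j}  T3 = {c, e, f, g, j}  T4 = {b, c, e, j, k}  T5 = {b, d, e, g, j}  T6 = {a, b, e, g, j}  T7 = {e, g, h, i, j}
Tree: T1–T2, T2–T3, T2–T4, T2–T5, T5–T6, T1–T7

Yes; width 4.

Every vertex of G appears in some bag (union = {a, b, c, d, e, f, g, h, i, j, k}); every edge is covered by a bag; and for each vertex v the set of bags containing v is connected in the bag tree. The decomposition is therefore valid. The largest bag has 5 vertices, so the width is 4.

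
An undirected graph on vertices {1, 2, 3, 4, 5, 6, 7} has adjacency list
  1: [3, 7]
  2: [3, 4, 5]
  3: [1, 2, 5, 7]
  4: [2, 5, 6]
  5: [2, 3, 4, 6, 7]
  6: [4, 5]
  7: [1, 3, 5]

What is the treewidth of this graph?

A width-2 tree decomposition is:
Bags: B1 = {2, 3, 5}  B2 = {2, 4, 5}  B3 = {3, 5, 7}  B4 = {4, 5, 6}  B5 = {1, 3, 7}
Tree: B1–B2, B1–B3, B2–B4, B3–B5
The largest bag has 3 vertices, giving width 2; this decomposition certifies tw(G) ≤ 2. For the lower bound, the 3 vertices {1, 3, 7} are pairwise adjacent, and any tree decomposition puts a clique entirely inside one bag — forcing width ≥ 2. The upper and lower bounds meet at 2, so that is the treewidth.

2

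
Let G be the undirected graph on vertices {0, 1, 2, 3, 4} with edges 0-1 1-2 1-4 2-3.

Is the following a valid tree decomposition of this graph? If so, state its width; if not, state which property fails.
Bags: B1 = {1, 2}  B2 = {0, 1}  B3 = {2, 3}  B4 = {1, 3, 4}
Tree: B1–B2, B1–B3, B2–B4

A tree decomposition must satisfy three properties: every vertex lies in some bag; for every edge, both endpoints lie together in some bag; and for every vertex, the bags containing it form a connected subtree. Here bags containing vertex 3 are not connected in the tree, so the decomposition is invalid.

No — bags containing vertex 3 are not connected in the tree.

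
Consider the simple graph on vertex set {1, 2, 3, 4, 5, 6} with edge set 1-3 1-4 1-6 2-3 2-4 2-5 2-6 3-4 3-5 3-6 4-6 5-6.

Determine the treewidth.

3

A width-3 tree decomposition is:
Bags: B1 = {2, 3, 4, 6}  B2 = {2, 3, 5, 6}  B3 = {1, 3, 4, 6}
Tree: B1–B2, B1–B3
Every bag has size at most 4, so the width is 4 − 1 = 3 and tw(G) ≤ 3. For the lower bound, the 4 vertices {1, 3, 4, 6} are pairwise adjacent, and any tree decomposition puts a clique entirely inside one bag — forcing width ≥ 3. The upper and lower bounds meet at 3, so that is the treewidth.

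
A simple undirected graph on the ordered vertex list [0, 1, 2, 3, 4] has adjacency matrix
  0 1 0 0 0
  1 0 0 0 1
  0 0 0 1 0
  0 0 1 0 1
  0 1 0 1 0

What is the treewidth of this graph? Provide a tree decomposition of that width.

Treewidth 1.
Bags: B1 = {3, 4}  B2 = {1, 4}  B3 = {2, 3}  B4 = {0, 1}
Tree: B1–B2, B1–B3, B2–B4

The largest bag has 2 vertices, giving width 1; this decomposition certifies tw(G) ≤ 1. Since G has at least one edge (e.g. 4–3), it is not an edgeless graph, so tw(G) ≥ 1. Therefore the treewidth is 1.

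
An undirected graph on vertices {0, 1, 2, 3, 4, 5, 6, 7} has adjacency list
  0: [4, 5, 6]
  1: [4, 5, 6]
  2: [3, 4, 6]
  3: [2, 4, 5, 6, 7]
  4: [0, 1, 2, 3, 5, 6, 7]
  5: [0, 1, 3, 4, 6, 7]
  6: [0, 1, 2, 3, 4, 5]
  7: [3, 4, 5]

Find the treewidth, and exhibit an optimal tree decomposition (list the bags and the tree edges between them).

Treewidth 3.
Bags: B1 = {0, 4, 5, 6}  B2 = {3, 4, 5, 6}  B3 = {1, 4, 5, 6}  B4 = {3, 4, 5, 7}  B5 = {2, 3, 4, 6}
Tree: B1–B2, B1–B3, B2–B4, B2–B5

Every bag has size at most 4, so the width is 4 − 1 = 3 and tw(G) ≤ 3. On the other hand G contains the 4-clique {2, 3, 4, 6}. A clique must lie in a single bag of any decomposition, so no decomposition can have width below 3. The upper and lower bounds meet at 3, so that is the treewidth.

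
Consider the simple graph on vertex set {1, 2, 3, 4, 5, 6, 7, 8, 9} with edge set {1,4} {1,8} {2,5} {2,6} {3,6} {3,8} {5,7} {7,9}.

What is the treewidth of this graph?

1

A width-1 tree decomposition is:
Bags: B1 = {7, 9}  B2 = {5, 7}  B3 = {2, 5}  B4 = {2, 6}  B5 = {3, 6}  B6 = {3, 8}  B7 = {1, 8}  B8 = {1, 4}
Tree: B1–B2, B2–B3, B3–B4, B4–B5, B5–B6, B6–B7, B7–B8
The largest bag has 2 vertices, giving width 1; this decomposition certifies tw(G) ≤ 1. Any graph with an edge has treewidth ≥ 1, and G has the edge 9–7. The upper and lower bounds meet at 1, so that is the treewidth.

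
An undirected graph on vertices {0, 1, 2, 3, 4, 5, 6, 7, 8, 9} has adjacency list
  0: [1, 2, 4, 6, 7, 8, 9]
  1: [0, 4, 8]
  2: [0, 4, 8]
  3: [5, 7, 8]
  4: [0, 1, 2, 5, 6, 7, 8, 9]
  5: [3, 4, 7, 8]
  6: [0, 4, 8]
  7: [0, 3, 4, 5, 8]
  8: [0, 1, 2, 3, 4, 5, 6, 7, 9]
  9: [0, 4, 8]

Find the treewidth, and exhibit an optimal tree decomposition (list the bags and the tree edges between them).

Treewidth 3.
One such decomposition:
Bags: B1 = {0, 4, 7, 8}  B2 = {4, 5, 7, 8}  B3 = {0, 4, 8, 9}  B4 = {0, 1, 4, 8}  B5 = {0, 4, 6, 8}  B6 = {0, 2, 4, 8}  B7 = {3, 5, 7, 8}
Tree: B1–B2, B1–B3, B3–B4, B3–B5, B4–B6, B2–B7

The largest bag has 4 vertices, giving width 3; this decomposition certifies tw(G) ≤ 3. Conversely, {3, 5, 7, 8} is a clique of size 4, and the vertices of any clique must share a bag in every tree decomposition; so some bag has ≥ 4 vertices and tw(G) ≥ 3. Therefore the treewidth is 3.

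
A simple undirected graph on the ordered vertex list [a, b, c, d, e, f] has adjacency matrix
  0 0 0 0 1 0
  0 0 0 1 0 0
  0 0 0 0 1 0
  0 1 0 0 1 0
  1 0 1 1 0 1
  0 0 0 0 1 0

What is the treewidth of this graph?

A width-1 tree decomposition is:
Bags: B1 = {c, e}  B2 = {d, e}  B3 = {a, e}  B4 = {e, f}  B5 = {b, d}
Tree: B1–B2, B1–B3, B2–B4, B2–B5
Every bag has size at most 2, so the width is 2 − 1 = 1 and tw(G) ≤ 1. Since G has at least one edge (e.g. e–c), it is not an edgeless graph, so tw(G) ≥ 1. Therefore the treewidth is 1.

1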